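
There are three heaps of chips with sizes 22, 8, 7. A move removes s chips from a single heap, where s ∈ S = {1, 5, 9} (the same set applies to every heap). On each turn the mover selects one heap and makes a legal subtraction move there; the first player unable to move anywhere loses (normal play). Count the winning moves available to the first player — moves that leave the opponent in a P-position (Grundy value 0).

All heaps use S = {1, 5, 9}:
n :  0  1  2  3  4  5  6  7  8  9 10 11 12 13 14 15 16 17 18 19 20 21 22
G :  0  1  0  1  0  1  0  1  0  1  0  1  0  1  0  1  0  1  0  1  0  1  0
Heap A: G(22) = 0.
Heap B: G(8) = 0.
Heap C: G(7) = 1.
Combined Grundy value = 0 ⊕ 0 ⊕ 1 = 1.
A winning move leaves total XOR = 0, i.e. changes one component's Grundy value g to g ⊕ X where X is the current total.
Heap A: need g' = 0⊕1 = 1. Options: 22−1→G=1, 22−5→G=1, 22−9→G=1. Hits: 3.
Heap B: need g' = 0⊕1 = 1. Options: 8−1→G=1, 8−5→G=1. Hits: 2.
Heap C: need g' = 1⊕1 = 0. Options: 7−1→G=0, 7−5→G=0. Hits: 2.

7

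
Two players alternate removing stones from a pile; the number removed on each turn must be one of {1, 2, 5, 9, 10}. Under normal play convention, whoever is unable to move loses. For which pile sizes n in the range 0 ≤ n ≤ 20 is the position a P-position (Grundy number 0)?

0, 3, 6, 14, 17, 20

G(0) = 0
G(1) = mex{0} = 1
G(2) = mex{1,0} = 2
G(3) = mex{2,1} = 0
G(4) = mex{0,2} = 1
G(5) = mex{1,0,0} = 2
G(6) = mex{2,1,1} = 0
G(7) = mex{0,2,2} = 1
G(8) = mex{1,0,0} = 2
G(9) = mex{2,1,1,0} = 3
G(10) = mex{3,2,2,1,0} = 4
G(11) = mex{4,3,0,2,1} = 5
G(12) = mex{5,4,1,0,2} = 3
G(13) = mex{3,5,2,1,0} = 4
G(14) = mex{4,3,3,2,1} = 0
G(15) = mex{0,4,4,0,2} = 1
G(16) = mex{1,0,5,1,0} = 2
G(17) = mex{2,1,3,2,1} = 0
G(18) = mex{0,2,4,3,2} = 1
G(19) = mex{1,0,0,4,3} = 2
G(20) = mex{2,1,1,5,4} = 0
P-positions are exactly the n with G(n) = 0.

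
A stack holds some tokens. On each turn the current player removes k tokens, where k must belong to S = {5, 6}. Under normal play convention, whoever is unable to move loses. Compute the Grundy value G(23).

n :  0  1  2  3  4  5  6  7  8  9 10 11 12 13 14 15 16 17 18 19 20 21 22 23
G :  0  0  0  0  0  1  1  1  1  1  2  0  0  0  0  0  1  1  1  1  1  2  0  0

0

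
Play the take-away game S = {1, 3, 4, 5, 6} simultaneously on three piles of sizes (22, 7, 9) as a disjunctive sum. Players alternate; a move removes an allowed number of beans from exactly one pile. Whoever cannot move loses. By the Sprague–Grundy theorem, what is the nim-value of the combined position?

All piles use S = {1, 3, 4, 5, 6}:
n :  0  1  2  3  4  5  6  7  8  9 10 11 12 13 14 15 16 17 18 19 20 21 22
G :  0  1  0  1  2  3  2  3  4  0  1  0  1  2  3  2  3  4  0  1  0  1  2
Pile A: G(22) = 2.
Pile B: G(7) = 3.
Pile C: G(9) = 0.
Combined Grundy value = 2 ⊕ 3 ⊕ 0 = 1.

1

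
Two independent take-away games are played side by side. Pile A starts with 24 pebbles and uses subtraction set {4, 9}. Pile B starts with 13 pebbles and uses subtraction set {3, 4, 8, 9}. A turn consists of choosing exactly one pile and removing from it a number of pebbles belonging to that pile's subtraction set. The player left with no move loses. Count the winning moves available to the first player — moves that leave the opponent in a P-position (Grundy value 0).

1

Pile A, S = {4, 9}:
n :  0  1  2  3  4  5  6  7  8  9 10 11 12 13 14 15 16 17 18 19 20 21 22 23 24
G :  0  0  0  0  1  1  1  1  0  2  2  2  1  0  0  0  0  1  1  1  1  0  2  2  2
G_A(24) = 2.
Pile B, S = {3, 4, 8, 9}:
G(0) = 0
G(1) = mex{} = 0
G(2) = mex{} = 0
G(3) = mex{0} = 1
G(4) = mex{0,0} = 1
G(5) = mex{0,0} = 1
G(6) = mex{1,0} = 2
G(7) = mex{1,1} = 0
G(8) = mex{1,1,0} = 2
G(9) = mex{2,1,0,0} = 3
G(10) = mex{0,2,0,0} = 1
G(11) = mex{2,0,1,0} = 3
G(12) = mex{3,2,1,1} = 0
G(13) = mex{1,3,1,1} = 0
G_B(13) = 0.
Combined Grundy value = 2 ⊕ 0 = 2.
A winning move leaves total XOR = 0, i.e. changes one component's Grundy value g to g ⊕ X where X is the current total.
Pile A: need g' = 2⊕2 = 0. Options: 24−4→G=1, 24−9→G=0. Hits: 1.
Pile B: need g' = 0⊕2 = 2. Options: 13−3→G=1, 13−4→G=3, 13−8→G=1, 13−9→G=1. Hits: 0.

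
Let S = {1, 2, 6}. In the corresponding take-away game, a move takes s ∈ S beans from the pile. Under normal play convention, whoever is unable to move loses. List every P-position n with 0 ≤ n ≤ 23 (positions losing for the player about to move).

0, 3, 7, 10, 14, 17, 21

G(0) = 0
G(1) = mex{0} = 1
G(2) = mex{1,0} = 2
G(3) = mex{2,1} = 0
G(4) = mex{0,2} = 1
G(5) = mex{1,0} = 2
G(6) = mex{2,1,0} = 3
G(7) = mex{3,2,1} = 0
G(8) = mex{0,3,2} = 1
G(9) = mex{1,0,0} = 2
G(10) = mex{2,1,1} = 0
G(11) = mex{0,2,2} = 1
G(12) = mex{1,0,3} = 2
G(13) = mex{2,1,0} = 3
G(14) = mex{3,2,1} = 0
G(15) = mex{0,3,2} = 1
G(16) = mex{1,0,0} = 2
G(17) = mex{2,1,1} = 0
G(18) = mex{0,2,2} = 1
G(19) = mex{1,0,3} = 2
G(20) = mex{2,1,0} = 3
G(21) = mex{3,2,1} = 0
G(22) = mex{0,3,2} = 1
G(23) = mex{1,0,0} = 2
P-positions are exactly the n with G(n) = 0.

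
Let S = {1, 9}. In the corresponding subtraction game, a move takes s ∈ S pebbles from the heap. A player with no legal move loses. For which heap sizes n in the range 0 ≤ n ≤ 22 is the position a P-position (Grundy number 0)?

0, 2, 4, 6, 8, 10, 12, 14, 16, 18, 20, 22

n :  0  1  2  3  4  5  6  7  8  9 10 11 12 13 14 15 16 17 18 19 20 21 22
G :  0  1  0  1  0  1  0  1  0  1  0  1  0  1  0  1  0  1  0  1  0  1  0
P-positions are exactly the n with G(n) = 0.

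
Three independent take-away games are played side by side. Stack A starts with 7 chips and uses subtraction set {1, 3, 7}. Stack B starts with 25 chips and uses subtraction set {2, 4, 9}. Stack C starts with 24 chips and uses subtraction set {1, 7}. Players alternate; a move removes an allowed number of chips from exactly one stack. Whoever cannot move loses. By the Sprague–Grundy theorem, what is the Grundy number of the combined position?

1

Stack A, S = {1, 3, 7}:
G(0) = 0
G(1) = mex{0} = 1
G(2) = mex{1} = 0
G(3) = mex{0,0} = 1
G(4) = mex{1,1} = 0
G(5) = mex{0,0} = 1
G(6) = mex{1,1} = 0
G(7) = mex{0,0,0} = 1
G_A(7) = 1.
Stack B, S = {2, 4, 9}:
G(0) = 0
G(1) = mex{} = 0
G(2) = mex{0} = 1
G(3) = mex{0} = 1
G(4) = mex{1,0} = 2
G(5) = mex{1,0} = 2
G(6) = mex{2,1} = 0
G(7) = mex{2,1} = 0
G(8) = mex{0,2} = 1
G(9) = mex{0,2,0} = 1
G(10) = mex{1,0,0} = 2
G(11) = mex{1,0,1} = 2
G(12) = mex{2,1,1} = 0
G(13) = mex{2,1,2} = 0
G(14) = mex{0,2,2} = 1
G(15) = mex{0,2,0} = 1
G(16) = mex{1,0,0} = 2
G(17) = mex{1,0,1} = 2
G(18) = mex{2,1,1} = 0
G(19) = mex{2,1,2} = 0
G(20) = mex{0,2,2} = 1
G(21) = mex{0,2,0} = 1
G(22) = mex{1,0,0} = 2
G(23) = mex{1,0,1} = 2
G(24) = mex{2,1,1} = 0
G(25) = mex{2,1,2} = 0
G_B(25) = 0.
Stack C, S = {1, 7}:
n :  0  1  2  3  4  5  6  7  8  9 10 11 12 13 14 15 16 17 18 19 20 21 22 23 24
G :  0  1  0  1  0  1  0  1  0  1  0  1  0  1  0  1  0  1  0  1  0  1  0  1  0
G_C(24) = 0.
Combined Grundy value = 1 ⊕ 0 ⊕ 0 = 1.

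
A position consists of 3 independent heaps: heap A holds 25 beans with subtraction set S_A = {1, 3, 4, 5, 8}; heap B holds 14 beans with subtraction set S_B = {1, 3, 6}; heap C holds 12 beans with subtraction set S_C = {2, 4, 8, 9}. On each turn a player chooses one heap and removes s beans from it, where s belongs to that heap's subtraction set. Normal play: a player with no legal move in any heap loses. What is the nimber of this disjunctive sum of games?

Heap A, S = {1, 3, 4, 5, 8}:
G(0) = 0
G(1) = mex{0} = 1
G(2) = mex{1} = 0
G(3) = mex{0,0} = 1
G(4) = mex{1,1,0} = 2
G(5) = mex{2,0,1,0} = 3
G(6) = mex{3,1,0,1} = 2
G(7) = mex{2,2,1,0} = 3
G(8) = mex{3,3,2,1,0} = 4
G(9) = mex{4,2,3,2,1} = 0
G(10) = mex{0,3,2,3,0} = 1
G(11) = mex{1,4,3,2,1} = 0
G(12) = mex{0,0,4,3,2} = 1
G(13) = mex{1,1,0,4,3} = 2
G(14) = mex{2,0,1,0,2} = 3
G(15) = mex{3,1,0,1,3} = 2
G(16) = mex{2,2,1,0,4} = 3
G(17) = mex{3,3,2,1,0} = 4
G(18) = mex{4,2,3,2,1} = 0
G(19) = mex{0,3,2,3,0} = 1
G(20) = mex{1,4,3,2,1} = 0
G(21) = mex{0,0,4,3,2} = 1
G(22) = mex{1,1,0,4,3} = 2
G(23) = mex{2,0,1,0,2} = 3
G(24) = mex{3,1,0,1,3} = 2
G(25) = mex{2,2,1,0,4} = 3
G_A(25) = 3.
Heap B, S = {1, 3, 6}:
G(0) = 0
G(1) = mex{0} = 1
G(2) = mex{1} = 0
G(3) = mex{0,0} = 1
G(4) = mex{1,1} = 0
G(5) = mex{0,0} = 1
G(6) = mex{1,1,0} = 2
G(7) = mex{2,0,1} = 3
G(8) = mex{3,1,0} = 2
G(9) = mex{2,2,1} = 0
G(10) = mex{0,3,0} = 1
G(11) = mex{1,2,1} = 0
G(12) = mex{0,0,2} = 1
G(13) = mex{1,1,3} = 0
G(14) = mex{0,0,2} = 1
G_B(14) = 1.
Heap C, S = {2, 4, 8, 9}:
G(0) = 0
G(1) = mex{} = 0
G(2) = mex{0} = 1
G(3) = mex{0} = 1
G(4) = mex{1,0} = 2
G(5) = mex{1,0} = 2
G(6) = mex{2,1} = 0
G(7) = mex{2,1} = 0
G(8) = mex{0,2,0} = 1
G(9) = mex{0,2,0,0} = 1
G(10) = mex{1,0,1,0} = 2
G(11) = mex{1,0,1,1} = 2
G(12) = mex{2,1,2,1} = 0
G_C(12) = 0.
Combined Grundy value = 3 ⊕ 1 ⊕ 0 = 2.

2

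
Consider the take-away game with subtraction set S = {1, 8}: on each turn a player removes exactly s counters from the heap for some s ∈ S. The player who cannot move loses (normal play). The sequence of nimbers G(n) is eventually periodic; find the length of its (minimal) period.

9

G(0) = 0
G(1) = mex{0} = 1
G(2) = mex{1} = 0
G(3) = mex{0} = 1
G(4) = mex{1} = 0
G(5) = mex{0} = 1
G(6) = mex{1} = 0
G(7) = mex{0} = 1
G(8) = mex{1,0} = 2
G(9) = mex{2,1} = 0
G(10) = mex{0,0} = 1
G(11) = mex{1,1} = 0
G(12) = mex{0,0} = 1
G(13) = mex{1,1} = 0
G(14) = mex{0,0} = 1
G(15) = mex{1,1} = 0
G(16) = mex{0,2} = 1
G(17) = mex{1,0} = 2
G(18) = mex{2,1} = 0
G(19) = mex{0,0} = 1
G(n+9) = G(n) holds for n = 0,…,7 (a full window of length max(S) = 8), so the sequence is purely periodic with period 9.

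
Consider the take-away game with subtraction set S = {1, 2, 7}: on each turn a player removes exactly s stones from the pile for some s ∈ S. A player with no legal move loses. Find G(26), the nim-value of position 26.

2

n :  0  1  2  3  4  5  6  7  8  9 10 11 12 13 14 15 16 17 18 19 20 21 22 23 24 25 26
G :  0  1  2  0  1  2  0  1  2  0  1  2  0  1  2  0  1  2  0  1  2  0  1  2  0  1  2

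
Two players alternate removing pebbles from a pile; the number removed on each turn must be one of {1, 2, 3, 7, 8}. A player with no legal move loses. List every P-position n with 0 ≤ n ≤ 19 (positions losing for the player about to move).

n :  0  1  2  3  4  5  6  7  8  9 10 11 12 13 14 15 16 17 18 19
G :  0  1  2  3  0  1  2  3  4  0  1  2  3  0  1  2  3  4  0  1
P-positions are exactly the n with G(n) = 0.

0, 4, 9, 13, 18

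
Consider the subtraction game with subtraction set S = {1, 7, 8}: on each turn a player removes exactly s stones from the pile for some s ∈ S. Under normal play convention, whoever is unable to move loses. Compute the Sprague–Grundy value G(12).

2

n :  0  1  2  3  4  5  6  7  8  9 10 11 12
G :  0  1  0  1  0  1  0  1  2  3  2  3  2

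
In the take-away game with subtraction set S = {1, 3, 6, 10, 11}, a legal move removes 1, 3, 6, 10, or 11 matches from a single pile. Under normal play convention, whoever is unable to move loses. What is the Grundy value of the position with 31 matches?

G(0) = 0
G(1) = mex{0} = 1
G(2) = mex{1} = 0
G(3) = mex{0,0} = 1
G(4) = mex{1,1} = 0
G(5) = mex{0,0} = 1
G(6) = mex{1,1,0} = 2
G(7) = mex{2,0,1} = 3
G(8) = mex{3,1,0} = 2
G(9) = mex{2,2,1} = 0
G(10) = mex{0,3,0,0} = 1
G(11) = mex{1,2,1,1,0} = 3
G(12) = mex{3,0,2,0,1} = 4
G(13) = mex{4,1,3,1,0} = 2
G(14) = mex{2,3,2,0,1} = 4
G(15) = mex{4,4,0,1,0} = 2
G(16) = mex{2,2,1,2,1} = 0
G(17) = mex{0,4,3,3,2} = 1
G(18) = mex{1,2,4,2,3} = 0
G(19) = mex{0,0,2,0,2} = 1
G(20) = mex{1,1,4,1,0} = 2
G(21) = mex{2,0,2,3,1} = 4
G(22) = mex{4,1,0,4,3} = 2
G(23) = mex{2,2,1,2,4} = 0
G(24) = mex{0,4,0,4,2} = 1
G(25) = mex{1,2,1,2,4} = 0
G(26) = mex{0,0,2,0,2} = 1
G(27) = mex{1,1,4,1,0} = 2
G(28) = mex{2,0,2,0,1} = 3
G(29) = mex{3,1,0,1,0} = 2
G(30) = mex{2,2,1,2,1} = 0
G(31) = mex{0,3,0,4,2} = 1

1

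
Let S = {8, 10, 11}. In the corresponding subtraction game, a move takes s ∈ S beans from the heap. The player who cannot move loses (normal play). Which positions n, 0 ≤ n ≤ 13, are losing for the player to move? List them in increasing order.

n :  0  1  2  3  4  5  6  7  8  9 10 11 12 13
G :  0  0  0  0  0  0  0  0  1  1  1  1  1  1
P-positions are exactly the n with G(n) = 0.

0, 1, 2, 3, 4, 5, 6, 7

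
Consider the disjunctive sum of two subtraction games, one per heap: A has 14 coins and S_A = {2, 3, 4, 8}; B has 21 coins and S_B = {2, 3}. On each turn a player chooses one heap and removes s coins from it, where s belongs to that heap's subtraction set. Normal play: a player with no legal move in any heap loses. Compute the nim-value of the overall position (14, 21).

1

Heap A, S = {2, 3, 4, 8}:
G(0) = 0
G(1) = mex{} = 0
G(2) = mex{0} = 1
G(3) = mex{0,0} = 1
G(4) = mex{1,0,0} = 2
G(5) = mex{1,1,0} = 2
G(6) = mex{2,1,1} = 0
G(7) = mex{2,2,1} = 0
G(8) = mex{0,2,2,0} = 1
G(9) = mex{0,0,2,0} = 1
G(10) = mex{1,0,0,1} = 2
G(11) = mex{1,1,0,1} = 2
G(12) = mex{2,1,1,2} = 0
G(13) = mex{2,2,1,2} = 0
G(14) = mex{0,2,2,0} = 1
G_A(14) = 1.
Heap B, S = {2, 3}:
G(0) = 0
G(1) = mex{} = 0
G(2) = mex{0} = 1
G(3) = mex{0,0} = 1
G(4) = mex{1,0} = 2
G(5) = mex{1,1} = 0
G(6) = mex{2,1} = 0
G(7) = mex{0,2} = 1
G(8) = mex{0,0} = 1
G(9) = mex{1,0} = 2
G(10) = mex{1,1} = 0
G(11) = mex{2,1} = 0
G(12) = mex{0,2} = 1
G(13) = mex{0,0} = 1
G(14) = mex{1,0} = 2
G(15) = mex{1,1} = 0
G(16) = mex{2,1} = 0
G(17) = mex{0,2} = 1
G(18) = mex{0,0} = 1
G(19) = mex{1,0} = 2
G(20) = mex{1,1} = 0
G(21) = mex{2,1} = 0
G_B(21) = 0.
Combined Grundy value = 1 ⊕ 0 = 1.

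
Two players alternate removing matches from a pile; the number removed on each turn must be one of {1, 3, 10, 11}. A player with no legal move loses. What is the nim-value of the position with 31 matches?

3

G(0) = 0
G(1) = mex{0} = 1
G(2) = mex{1} = 0
G(3) = mex{0,0} = 1
G(4) = mex{1,1} = 0
G(5) = mex{0,0} = 1
G(6) = mex{1,1} = 0
G(7) = mex{0,0} = 1
G(8) = mex{1,1} = 0
G(9) = mex{0,0} = 1
G(10) = mex{1,1,0} = 2
G(11) = mex{2,0,1,0} = 3
G(12) = mex{3,1,0,1} = 2
G(13) = mex{2,2,1,0} = 3
G(14) = mex{3,3,0,1} = 2
G(15) = mex{2,2,1,0} = 3
G(16) = mex{3,3,0,1} = 2
G(17) = mex{2,2,1,0} = 3
G(18) = mex{3,3,0,1} = 2
G(19) = mex{2,2,1,0} = 3
G(20) = mex{3,3,2,1} = 0
G(21) = mex{0,2,3,2} = 1
G(22) = mex{1,3,2,3} = 0
G(23) = mex{0,0,3,2} = 1
G(24) = mex{1,1,2,3} = 0
G(25) = mex{0,0,3,2} = 1
G(26) = mex{1,1,2,3} = 0
G(27) = mex{0,0,3,2} = 1
G(28) = mex{1,1,2,3} = 0
G(29) = mex{0,0,3,2} = 1
G(30) = mex{1,1,0,3} = 2
G(31) = mex{2,0,1,0} = 3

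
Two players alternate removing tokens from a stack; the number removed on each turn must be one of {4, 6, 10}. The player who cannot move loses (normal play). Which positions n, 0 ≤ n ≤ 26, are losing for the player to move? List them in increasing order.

n :  0  1  2  3  4  5  6  7  8  9 10 11 12 13 14 15 16 17 18 19 20 21 22 23 24 25 26
G :  0  0  0  0  1  1  1  1  2  2  2  2  3  3  0  0  0  0  1  1  1  1  2  2  2  2  3
P-positions are exactly the n with G(n) = 0.

0, 1, 2, 3, 14, 15, 16, 17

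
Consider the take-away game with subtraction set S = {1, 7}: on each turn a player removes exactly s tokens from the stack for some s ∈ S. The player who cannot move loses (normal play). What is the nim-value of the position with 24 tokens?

G(0) = 0
G(1) = mex{0} = 1
G(2) = mex{1} = 0
G(3) = mex{0} = 1
G(4) = mex{1} = 0
G(5) = mex{0} = 1
G(6) = mex{1} = 0
G(7) = mex{0,0} = 1
G(8) = mex{1,1} = 0
G(9) = mex{0,0} = 1
G(10) = mex{1,1} = 0
G(11) = mex{0,0} = 1
G(12) = mex{1,1} = 0
G(13) = mex{0,0} = 1
G(14) = mex{1,1} = 0
G(15) = mex{0,0} = 1
G(16) = mex{1,1} = 0
G(17) = mex{0,0} = 1
G(18) = mex{1,1} = 0
G(19) = mex{0,0} = 1
G(20) = mex{1,1} = 0
G(21) = mex{0,0} = 1
G(22) = mex{1,1} = 0
G(23) = mex{0,0} = 1
G(24) = mex{1,1} = 0

0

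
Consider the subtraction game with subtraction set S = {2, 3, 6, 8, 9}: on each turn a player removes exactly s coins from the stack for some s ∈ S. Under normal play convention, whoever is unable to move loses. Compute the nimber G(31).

4

G(0) = 0
G(1) = mex{} = 0
G(2) = mex{0} = 1
G(3) = mex{0,0} = 1
G(4) = mex{1,0} = 2
G(5) = mex{1,1} = 0
G(6) = mex{2,1,0} = 3
G(7) = mex{0,2,0} = 1
G(8) = mex{3,0,1,0} = 2
G(9) = mex{1,3,1,0,0} = 2
G(10) = mex{2,1,2,1,0} = 3
G(11) = mex{2,2,0,1,1} = 3
G(12) = mex{3,2,3,2,1} = 0
G(13) = mex{3,3,1,0,2} = 4
G(14) = mex{0,3,2,3,0} = 1
G(15) = mex{4,0,2,1,3} = 5
G(16) = mex{1,4,3,2,1} = 0
G(17) = mex{5,1,3,2,2} = 0
G(18) = mex{0,5,0,3,2} = 1
G(19) = mex{0,0,4,3,3} = 1
G(20) = mex{1,0,1,0,3} = 2
G(21) = mex{1,1,5,4,0} = 2
G(22) = mex{2,1,0,1,4} = 3
G(23) = mex{2,2,0,5,1} = 3
G(24) = mex{3,2,1,0,5} = 4
G(25) = mex{3,3,1,0,0} = 2
G(26) = mex{4,3,2,1,0} = 5
G(27) = mex{2,4,2,1,1} = 0
G(28) = mex{5,2,3,2,1} = 0
G(29) = mex{0,5,3,2,2} = 1
G(30) = mex{0,0,4,3,2} = 1
G(31) = mex{1,0,2,3,3} = 4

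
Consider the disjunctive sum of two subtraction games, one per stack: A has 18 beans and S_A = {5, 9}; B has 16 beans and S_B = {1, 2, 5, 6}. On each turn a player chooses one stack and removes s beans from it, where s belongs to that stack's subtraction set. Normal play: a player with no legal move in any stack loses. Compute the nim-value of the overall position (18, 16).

2

Stack A, S = {5, 9}:
n :  0  1  2  3  4  5  6  7  8  9 10 11 12 13 14 15 16 17 18
G :  0  0  0  0  0  1  1  1  1  1  2  2  2  2  0  0  0  0  0
G_A(18) = 0.
Stack B, S = {1, 2, 5, 6}:
n :  0  1  2  3  4  5  6  7  8  9 10 11 12 13 14 15 16
G :  0  1  2  0  1  2  3  0  1  2  0  1  2  3  0  1  2
G_B(16) = 2.
Combined Grundy value = 0 ⊕ 2 = 2.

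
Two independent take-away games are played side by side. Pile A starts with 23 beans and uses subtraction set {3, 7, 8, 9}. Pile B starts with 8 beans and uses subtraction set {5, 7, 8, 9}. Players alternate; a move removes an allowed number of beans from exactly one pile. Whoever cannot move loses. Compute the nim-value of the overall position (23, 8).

3

Pile A, S = {3, 7, 8, 9}:
G(0) = 0
G(1) = mex{} = 0
G(2) = mex{} = 0
G(3) = mex{0} = 1
G(4) = mex{0} = 1
G(5) = mex{0} = 1
G(6) = mex{1} = 0
G(7) = mex{1,0} = 2
G(8) = mex{1,0,0} = 2
G(9) = mex{0,0,0,0} = 1
G(10) = mex{2,1,0,0} = 3
G(11) = mex{2,1,1,0} = 3
G(12) = mex{1,1,1,1} = 0
G(13) = mex{3,0,1,1} = 2
G(14) = mex{3,2,0,1} = 4
G(15) = mex{0,2,2,0} = 1
G(16) = mex{2,1,2,2} = 0
G(17) = mex{4,3,1,2} = 0
G(18) = mex{1,3,3,1} = 0
G(19) = mex{0,0,3,3} = 1
G(20) = mex{0,2,0,3} = 1
G(21) = mex{0,4,2,0} = 1
G(22) = mex{1,1,4,2} = 0
G(23) = mex{1,0,1,4} = 2
G_A(23) = 2.
Pile B, S = {5, 7, 8, 9}:
G(0) = 0
G(1) = mex{} = 0
G(2) = mex{} = 0
G(3) = mex{} = 0
G(4) = mex{} = 0
G(5) = mex{0} = 1
G(6) = mex{0} = 1
G(7) = mex{0,0} = 1
G(8) = mex{0,0,0} = 1
G_B(8) = 1.
Combined Grundy value = 2 ⊕ 1 = 3.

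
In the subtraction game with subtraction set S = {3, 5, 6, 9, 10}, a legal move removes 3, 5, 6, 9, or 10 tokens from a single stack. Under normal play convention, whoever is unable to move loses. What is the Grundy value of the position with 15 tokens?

0

G(0) = 0
G(1) = mex{} = 0
G(2) = mex{} = 0
G(3) = mex{0} = 1
G(4) = mex{0} = 1
G(5) = mex{0,0} = 1
G(6) = mex{1,0,0} = 2
G(7) = mex{1,0,0} = 2
G(8) = mex{1,1,0} = 2
G(9) = mex{2,1,1,0} = 3
G(10) = mex{2,1,1,0,0} = 3
G(11) = mex{2,2,1,0,0} = 3
G(12) = mex{3,2,2,1,0} = 4
G(13) = mex{3,2,2,1,1} = 0
G(14) = mex{3,3,2,1,1} = 0
G(15) = mex{4,3,3,2,1} = 0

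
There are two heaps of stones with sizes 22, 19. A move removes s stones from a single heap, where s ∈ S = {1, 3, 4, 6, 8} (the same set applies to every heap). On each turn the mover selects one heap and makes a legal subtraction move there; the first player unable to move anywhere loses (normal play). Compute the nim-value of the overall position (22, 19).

2

All heaps use S = {1, 3, 4, 6, 8}:
n :  0  1  2  3  4  5  6  7  8  9 10 11 12 13 14 15 16 17 18 19 20 21 22
G :  0  1  0  1  2  3  2  0  1  0  1  2  3  2  0  1  0  1  2  3  2  0  1
Heap A: G(22) = 1.
Heap B: G(19) = 3.
Combined Grundy value = 1 ⊕ 3 = 2.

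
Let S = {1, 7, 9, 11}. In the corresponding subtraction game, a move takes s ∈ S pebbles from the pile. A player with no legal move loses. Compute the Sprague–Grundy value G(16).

0

G(0) = 0
G(1) = mex{0} = 1
G(2) = mex{1} = 0
G(3) = mex{0} = 1
G(4) = mex{1} = 0
G(5) = mex{0} = 1
G(6) = mex{1} = 0
G(7) = mex{0,0} = 1
G(8) = mex{1,1} = 0
G(9) = mex{0,0,0} = 1
G(10) = mex{1,1,1} = 0
G(11) = mex{0,0,0,0} = 1
G(12) = mex{1,1,1,1} = 0
G(13) = mex{0,0,0,0} = 1
G(14) = mex{1,1,1,1} = 0
G(15) = mex{0,0,0,0} = 1
G(16) = mex{1,1,1,1} = 0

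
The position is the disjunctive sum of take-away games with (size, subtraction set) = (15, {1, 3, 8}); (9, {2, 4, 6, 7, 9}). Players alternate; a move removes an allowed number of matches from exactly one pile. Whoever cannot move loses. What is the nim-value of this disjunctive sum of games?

4

Pile A, S = {1, 3, 8}:
n :  0  1  2  3  4  5  6  7  8  9 10 11 12 13 14 15
G :  0  1  0  1  0  1  0  1  2  3  2  0  1  0  1  0
G_A(15) = 0.
Pile B, S = {2, 4, 6, 7, 9}:
G(0) = 0
G(1) = mex{} = 0
G(2) = mex{0} = 1
G(3) = mex{0} = 1
G(4) = mex{1,0} = 2
G(5) = mex{1,0} = 2
G(6) = mex{2,1,0} = 3
G(7) = mex{2,1,0,0} = 3
G(8) = mex{3,2,1,0} = 4
G(9) = mex{3,2,1,1,0} = 4
G_B(9) = 4.
Combined Grundy value = 0 ⊕ 4 = 4.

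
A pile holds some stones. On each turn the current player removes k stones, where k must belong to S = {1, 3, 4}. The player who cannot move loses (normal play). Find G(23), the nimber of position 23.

n :  0  1  2  3  4  5  6  7  8  9 10 11 12 13 14 15 16 17 18 19 20 21 22 23
G :  0  1  0  1  2  3  2  0  1  0  1  2  3  2  0  1  0  1  2  3  2  0  1  0

0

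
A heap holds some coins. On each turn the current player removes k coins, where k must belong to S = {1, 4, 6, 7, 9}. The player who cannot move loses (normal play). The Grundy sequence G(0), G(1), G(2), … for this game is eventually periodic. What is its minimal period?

n :  0  1  2  3  4  5  6  7  8  9 10 11 12 13 14 15 16 17 18 19 20 21 22 23 24 25 26 27
G :  0  1  0  1  2  0  1  2  3  2  0  1  2  0  1  0  1  2  0  1  2  3  2  0  1  2  0  1
G(n+13) = G(n) holds for n = 0,…,8 (a full window of length max(S) = 9), so the sequence is purely periodic with period 13.

13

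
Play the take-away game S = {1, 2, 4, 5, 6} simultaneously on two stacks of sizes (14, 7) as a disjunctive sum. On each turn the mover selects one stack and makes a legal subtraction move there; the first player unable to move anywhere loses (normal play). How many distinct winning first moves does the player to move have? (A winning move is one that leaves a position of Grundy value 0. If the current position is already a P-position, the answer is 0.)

1

All stacks use S = {1, 2, 4, 5, 6}:
n :  0  1  2  3  4  5  6  7  8  9 10 11 12 13 14
G :  0  1  2  0  1  2  3  4  5  3  0  1  2  0  1
Stack A: G(14) = 1.
Stack B: G(7) = 4.
Combined Grundy value = 1 ⊕ 4 = 5.
A winning move leaves total XOR = 0, i.e. changes one component's Grundy value g to g ⊕ X where X is the current total.
Stack A: need g' = 1⊕5 = 4. Options: 14−1→G=0, 14−2→G=2, 14−4→G=0, 14−5→G=3, 14−6→G=5. Hits: 0.
Stack B: need g' = 4⊕5 = 1. Options: 7−1→G=3, 7−2→G=2, 7−4→G=0, 7−5→G=2, 7−6→G=1. Hits: 1.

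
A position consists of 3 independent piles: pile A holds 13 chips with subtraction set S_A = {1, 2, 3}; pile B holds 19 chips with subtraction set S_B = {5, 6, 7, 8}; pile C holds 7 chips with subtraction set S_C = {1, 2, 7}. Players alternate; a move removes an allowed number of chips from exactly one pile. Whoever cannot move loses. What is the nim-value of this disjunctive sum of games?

Pile A, S = {1, 2, 3}:
G(0) = 0
G(1) = mex{0} = 1
G(2) = mex{1,0} = 2
G(3) = mex{2,1,0} = 3
G(4) = mex{3,2,1} = 0
G(5) = mex{0,3,2} = 1
G(6) = mex{1,0,3} = 2
G(7) = mex{2,1,0} = 3
G(8) = mex{3,2,1} = 0
G(9) = mex{0,3,2} = 1
G(10) = mex{1,0,3} = 2
G(11) = mex{2,1,0} = 3
G(12) = mex{3,2,1} = 0
G(13) = mex{0,3,2} = 1
G_A(13) = 1.
Pile B, S = {5, 6, 7, 8}:
n :  0  1  2  3  4  5  6  7  8  9 10 11 12 13 14 15 16 17 18 19
G :  0  0  0  0  0  1  1  1  1  1  2  2  2  0  0  0  0  0  1  1
G_B(19) = 1.
Pile C, S = {1, 2, 7}:
G(0) = 0
G(1) = mex{0} = 1
G(2) = mex{1,0} = 2
G(3) = mex{2,1} = 0
G(4) = mex{0,2} = 1
G(5) = mex{1,0} = 2
G(6) = mex{2,1} = 0
G(7) = mex{0,2,0} = 1
G_C(7) = 1.
Combined Grundy value = 1 ⊕ 1 ⊕ 1 = 1.

1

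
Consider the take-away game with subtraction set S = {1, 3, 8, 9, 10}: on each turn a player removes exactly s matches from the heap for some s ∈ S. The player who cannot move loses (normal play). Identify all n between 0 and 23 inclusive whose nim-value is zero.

0, 2, 4, 6, 17, 19, 21, 23

n :  0  1  2  3  4  5  6  7  8  9 10 11 12 13 14 15 16 17 18 19 20 21 22 23
G :  0  1  0  1  0  1  0  1  2  3  2  3  2  3  2  3  4  0  1  0  1  0  1  0
P-positions are exactly the n with G(n) = 0.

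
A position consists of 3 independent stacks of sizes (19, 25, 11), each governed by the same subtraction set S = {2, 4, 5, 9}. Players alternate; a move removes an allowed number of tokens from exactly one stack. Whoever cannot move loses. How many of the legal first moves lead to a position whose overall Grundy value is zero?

All stacks use S = {2, 4, 5, 9}:
G(0) = 0
G(1) = mex{} = 0
G(2) = mex{0} = 1
G(3) = mex{0} = 1
G(4) = mex{1,0} = 2
G(5) = mex{1,0,0} = 2
G(6) = mex{2,1,0} = 3
G(7) = mex{2,1,1} = 0
G(8) = mex{3,2,1} = 0
G(9) = mex{0,2,2,0} = 1
G(10) = mex{0,3,2,0} = 1
G(11) = mex{1,0,3,1} = 2
G(12) = mex{1,0,0,1} = 2
G(13) = mex{2,1,0,2} = 3
G(14) = mex{2,1,1,2} = 0
G(15) = mex{3,2,1,3} = 0
G(16) = mex{0,2,2,0} = 1
G(17) = mex{0,3,2,0} = 1
G(18) = mex{1,0,3,1} = 2
G(19) = mex{1,0,0,1} = 2
G(20) = mex{2,1,0,2} = 3
G(21) = mex{2,1,1,2} = 0
G(22) = mex{3,2,1,3} = 0
G(23) = mex{0,2,2,0} = 1
G(24) = mex{0,3,2,0} = 1
G(25) = mex{1,0,3,1} = 2
Stack A: G(19) = 2.
Stack B: G(25) = 2.
Stack C: G(11) = 2.
Combined Grundy value = 2 ⊕ 2 ⊕ 2 = 2.
A winning move leaves total XOR = 0, i.e. changes one component's Grundy value g to g ⊕ X where X is the current total.
Stack A: need g' = 2⊕2 = 0. Options: 19−2→G=1, 19−4→G=0, 19−5→G=0, 19−9→G=1. Hits: 2.
Stack B: need g' = 2⊕2 = 0. Options: 25−2→G=1, 25−4→G=0, 25−5→G=3, 25−9→G=1. Hits: 1.
Stack C: need g' = 2⊕2 = 0. Options: 11−2→G=1, 11−4→G=0, 11−5→G=3, 11−9→G=1. Hits: 1.

4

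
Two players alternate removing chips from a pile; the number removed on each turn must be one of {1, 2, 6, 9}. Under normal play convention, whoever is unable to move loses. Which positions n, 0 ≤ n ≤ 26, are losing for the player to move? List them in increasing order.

G(0) = 0
G(1) = mex{0} = 1
G(2) = mex{1,0} = 2
G(3) = mex{2,1} = 0
G(4) = mex{0,2} = 1
G(5) = mex{1,0} = 2
G(6) = mex{2,1,0} = 3
G(7) = mex{3,2,1} = 0
G(8) = mex{0,3,2} = 1
G(9) = mex{1,0,0,0} = 2
G(10) = mex{2,1,1,1} = 0
G(11) = mex{0,2,2,2} = 1
G(12) = mex{1,0,3,0} = 2
G(13) = mex{2,1,0,1} = 3
G(14) = mex{3,2,1,2} = 0
G(15) = mex{0,3,2,3} = 1
G(16) = mex{1,0,0,0} = 2
G(17) = mex{2,1,1,1} = 0
G(18) = mex{0,2,2,2} = 1
G(19) = mex{1,0,3,0} = 2
G(20) = mex{2,1,0,1} = 3
G(21) = mex{3,2,1,2} = 0
G(22) = mex{0,3,2,3} = 1
G(23) = mex{1,0,0,0} = 2
G(24) = mex{2,1,1,1} = 0
G(25) = mex{0,2,2,2} = 1
G(26) = mex{1,0,3,0} = 2
P-positions are exactly the n with G(n) = 0.

0, 3, 7, 10, 14, 17, 21, 24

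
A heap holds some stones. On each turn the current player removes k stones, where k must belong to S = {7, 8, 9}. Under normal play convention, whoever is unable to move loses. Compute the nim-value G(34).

0

n :  0  1  2  3  4  5  6  7  8  9 10 11 12 13 14 15 16 17 18 19 20 21 22 23 24 25 26 27 28 29 30 31 32 33 34
G :  0  0  0  0  0  0  0  1  1  1  1  1  1  1  2  2  0  0  0  0  0  0  0  1  1  1  1  1  1  1  2  2  0  0  0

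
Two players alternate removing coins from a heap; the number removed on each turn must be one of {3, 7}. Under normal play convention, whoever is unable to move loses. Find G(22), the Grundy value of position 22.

0

n :  0  1  2  3  4  5  6  7  8  9 10 11 12 13 14 15 16 17 18 19 20 21 22
G :  0  0  0  1  1  1  0  2  2  1  0  0  0  1  1  1  0  2  2  1  0  0  0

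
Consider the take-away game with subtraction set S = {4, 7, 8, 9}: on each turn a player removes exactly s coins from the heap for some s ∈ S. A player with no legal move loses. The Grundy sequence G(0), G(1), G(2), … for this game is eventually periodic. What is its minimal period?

13

G(0) = 0
G(1) = mex{} = 0
G(2) = mex{} = 0
G(3) = mex{} = 0
G(4) = mex{0} = 1
G(5) = mex{0} = 1
G(6) = mex{0} = 1
G(7) = mex{0,0} = 1
G(8) = mex{1,0,0} = 2
G(9) = mex{1,0,0,0} = 2
G(10) = mex{1,0,0,0} = 2
G(11) = mex{1,1,0,0} = 2
G(12) = mex{2,1,1,0} = 3
G(13) = mex{2,1,1,1} = 0
G(14) = mex{2,1,1,1} = 0
G(15) = mex{2,2,1,1} = 0
G(16) = mex{3,2,2,1} = 0
G(17) = mex{0,2,2,2} = 1
G(18) = mex{0,2,2,2} = 1
G(19) = mex{0,3,2,2} = 1
G(20) = mex{0,0,3,2} = 1
G(21) = mex{1,0,0,3} = 2
G(22) = mex{1,0,0,0} = 2
G(23) = mex{1,0,0,0} = 2
G(24) = mex{1,1,0,0} = 2
G(25) = mex{2,1,1,0} = 3
G(26) = mex{2,1,1,1} = 0
G(27) = mex{2,1,1,1} = 0
G(n+13) = G(n) holds for n = 0,…,8 (a full window of length max(S) = 9), so the sequence is purely periodic with period 13.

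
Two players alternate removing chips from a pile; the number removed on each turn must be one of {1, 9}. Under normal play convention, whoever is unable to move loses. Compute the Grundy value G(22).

n :  0  1  2  3  4  5  6  7  8  9 10 11 12 13 14 15 16 17 18 19 20 21 22
G :  0  1  0  1  0  1  0  1  0  1  0  1  0  1  0  1  0  1  0  1  0  1  0

0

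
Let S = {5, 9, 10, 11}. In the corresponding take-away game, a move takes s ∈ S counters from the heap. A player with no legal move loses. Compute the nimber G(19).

n :  0  1  2  3  4  5  6  7  8  9 10 11 12 13 14 15 16 17 18 19
G :  0  0  0  0  0  1  1  1  1  1  2  2  2  2  2  3  0  0  0  0

0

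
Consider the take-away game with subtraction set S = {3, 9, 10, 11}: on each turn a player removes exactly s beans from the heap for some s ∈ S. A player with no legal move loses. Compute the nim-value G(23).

n :  0  1  2  3  4  5  6  7  8  9 10 11 12 13 14 15 16 17 18 19 20 21 22 23
G :  0  0  0  1  1  1  0  0  0  1  1  1  2  2  0  3  3  1  2  2  0  0  0  1

1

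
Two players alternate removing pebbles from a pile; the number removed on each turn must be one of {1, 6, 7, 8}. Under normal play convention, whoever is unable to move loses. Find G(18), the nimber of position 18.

1

n :  0  1  2  3  4  5  6  7  8  9 10 11 12 13 14 15 16 17 18
G :  0  1  0  1  0  1  2  3  2  3  2  3  4  0  1  0  1  0  1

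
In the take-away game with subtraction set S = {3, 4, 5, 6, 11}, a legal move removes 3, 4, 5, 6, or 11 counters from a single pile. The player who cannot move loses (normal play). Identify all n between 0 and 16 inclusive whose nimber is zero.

n :  0  1  2  3  4  5  6  7  8  9 10 11 12 13 14 15 16
G :  0  0  0  1  1  1  2  2  2  0  0  3  1  1  4  2  2
P-positions are exactly the n with G(n) = 0.

0, 1, 2, 9, 10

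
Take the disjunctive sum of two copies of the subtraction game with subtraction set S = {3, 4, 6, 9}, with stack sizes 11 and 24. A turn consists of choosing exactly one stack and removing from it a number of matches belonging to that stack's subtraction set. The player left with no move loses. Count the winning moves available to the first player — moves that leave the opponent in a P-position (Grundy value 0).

2

All stacks use S = {3, 4, 6, 9}:
n :  0  1  2  3  4  5  6  7  8  9 10 11 12 13 14 15 16 17 18 19 20 21 22 23 24
G :  0  0  0  1  1  1  2  2  2  3  3  3  0  0  0  1  1  1  2  2  2  3  3  3  0
Stack A: G(11) = 3.
Stack B: G(24) = 0.
Combined Grundy value = 3 ⊕ 0 = 3.
A winning move leaves total XOR = 0, i.e. changes one component's Grundy value g to g ⊕ X where X is the current total.
Stack A: need g' = 3⊕3 = 0. Options: 11−3→G=2, 11−4→G=2, 11−6→G=1, 11−9→G=0. Hits: 1.
Stack B: need g' = 0⊕3 = 3. Options: 24−3→G=3, 24−4→G=2, 24−6→G=2, 24−9→G=1. Hits: 1.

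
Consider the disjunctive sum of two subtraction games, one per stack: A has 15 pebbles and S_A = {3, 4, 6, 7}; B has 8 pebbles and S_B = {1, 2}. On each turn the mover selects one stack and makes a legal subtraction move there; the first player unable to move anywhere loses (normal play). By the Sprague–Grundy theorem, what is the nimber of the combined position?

Stack A, S = {3, 4, 6, 7}:
G(0) = 0
G(1) = mex{} = 0
G(2) = mex{} = 0
G(3) = mex{0} = 1
G(4) = mex{0,0} = 1
G(5) = mex{0,0} = 1
G(6) = mex{1,0,0} = 2
G(7) = mex{1,1,0,0} = 2
G(8) = mex{1,1,0,0} = 2
G(9) = mex{2,1,1,0} = 3
G(10) = mex{2,2,1,1} = 0
G(11) = mex{2,2,1,1} = 0
G(12) = mex{3,2,2,1} = 0
G(13) = mex{0,3,2,2} = 1
G(14) = mex{0,0,2,2} = 1
G(15) = mex{0,0,3,2} = 1
G_A(15) = 1.
Stack B, S = {1, 2}:
G(0) = 0
G(1) = mex{0} = 1
G(2) = mex{1,0} = 2
G(3) = mex{2,1} = 0
G(4) = mex{0,2} = 1
G(5) = mex{1,0} = 2
G(6) = mex{2,1} = 0
G(7) = mex{0,2} = 1
G(8) = mex{1,0} = 2
G_B(8) = 2.
Combined Grundy value = 1 ⊕ 2 = 3.

3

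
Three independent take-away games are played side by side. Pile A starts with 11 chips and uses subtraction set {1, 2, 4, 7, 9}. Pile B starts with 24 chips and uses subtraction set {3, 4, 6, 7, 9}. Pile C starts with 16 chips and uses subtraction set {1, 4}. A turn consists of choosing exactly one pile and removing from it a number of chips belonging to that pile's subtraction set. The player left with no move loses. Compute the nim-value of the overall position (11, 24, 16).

1

Pile A, S = {1, 2, 4, 7, 9}:
n :  0  1  2  3  4  5  6  7  8  9 10 11
G :  0  1  2  0  1  2  0  1  2  3  4  0
G_A(11) = 0.
Pile B, S = {3, 4, 6, 7, 9}:
n :  0  1  2  3  4  5  6  7  8  9 10 11 12 13 14 15 16 17 18 19 20 21 22 23 24
G :  0  0  0  1  1  1  2  2  2  3  3  3  0  0  0  1  1  1  2  2  2  3  3  3  0
G_B(24) = 0.
Pile C, S = {1, 4}:
G(0) = 0
G(1) = mex{0} = 1
G(2) = mex{1} = 0
G(3) = mex{0} = 1
G(4) = mex{1,0} = 2
G(5) = mex{2,1} = 0
G(6) = mex{0,0} = 1
G(7) = mex{1,1} = 0
G(8) = mex{0,2} = 1
G(9) = mex{1,0} = 2
G(10) = mex{2,1} = 0
G(11) = mex{0,0} = 1
G(12) = mex{1,1} = 0
G(13) = mex{0,2} = 1
G(14) = mex{1,0} = 2
G(15) = mex{2,1} = 0
G(16) = mex{0,0} = 1
G_C(16) = 1.
Combined Grundy value = 0 ⊕ 0 ⊕ 1 = 1.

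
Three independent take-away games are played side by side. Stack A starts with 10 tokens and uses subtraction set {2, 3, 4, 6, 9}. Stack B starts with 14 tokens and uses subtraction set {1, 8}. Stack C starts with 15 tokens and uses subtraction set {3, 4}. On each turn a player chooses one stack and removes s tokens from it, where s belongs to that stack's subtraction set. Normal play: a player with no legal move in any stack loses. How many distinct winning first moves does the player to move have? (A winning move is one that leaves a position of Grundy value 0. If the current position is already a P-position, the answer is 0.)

0

Stack A, S = {2, 3, 4, 6, 9}:
n :  0  1  2  3  4  5  6  7  8  9 10
G :  0  0  1  1  2  2  3  3  0  4  1
G_A(10) = 1.
Stack B, S = {1, 8}:
n :  0  1  2  3  4  5  6  7  8  9 10 11 12 13 14
G :  0  1  0  1  0  1  0  1  2  0  1  0  1  0  1
G_B(14) = 1.
Stack C, S = {3, 4}:
n :  0  1  2  3  4  5  6  7  8  9 10 11 12 13 14 15
G :  0  0  0  1  1  1  2  0  0  0  1  1  1  2  0  0
G_C(15) = 0.
Combined Grundy value = 1 ⊕ 1 ⊕ 0 = 0.
A winning move leaves total XOR = 0, i.e. changes one component's Grundy value g to g ⊕ X where X is the current total.
Stack A: target g' = 1⊕0 = 1, but every legal move changes the Grundy value (mex property), so 0 moves.
Stack B: target g' = 1⊕0 = 1, but every legal move changes the Grundy value (mex property), so 0 moves.
Stack C: target g' = 0⊕0 = 0, but every legal move changes the Grundy value (mex property), so 0 moves.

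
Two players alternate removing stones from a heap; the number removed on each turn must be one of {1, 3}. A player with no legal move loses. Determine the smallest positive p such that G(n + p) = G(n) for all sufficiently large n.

G(0) = 0
G(1) = mex{0} = 1
G(2) = mex{1} = 0
G(3) = mex{0,0} = 1
G(4) = mex{1,1} = 0
G(5) = mex{0,0} = 1
G(6) = mex{1,1} = 0
G(7) = mex{0,0} = 1
G(8) = mex{1,1} = 0
G(9) = mex{0,0} = 1
G(10) = mex{1,1} = 0
G(11) = mex{0,0} = 1
G(12) = mex{1,1} = 0
G(13) = mex{0,0} = 1
G(14) = mex{1,1} = 0
G(n+2) = G(n) holds for n = 0,…,2 (a full window of length max(S) = 3), so the sequence is purely periodic with period 2.

2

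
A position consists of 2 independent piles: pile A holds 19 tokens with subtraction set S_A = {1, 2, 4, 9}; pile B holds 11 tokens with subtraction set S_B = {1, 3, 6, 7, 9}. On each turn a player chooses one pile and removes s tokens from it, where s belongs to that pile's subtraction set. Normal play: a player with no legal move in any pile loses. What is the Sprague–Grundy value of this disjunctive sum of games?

Pile A, S = {1, 2, 4, 9}:
n :  0  1  2  3  4  5  6  7  8  9 10 11 12 13 14 15 16 17 18 19
G :  0  1  2  0  1  2  0  1  2  3  4  0  1  2  0  1  2  0  1  2
G_A(19) = 2.
Pile B, S = {1, 3, 6, 7, 9}:
G(0) = 0
G(1) = mex{0} = 1
G(2) = mex{1} = 0
G(3) = mex{0,0} = 1
G(4) = mex{1,1} = 0
G(5) = mex{0,0} = 1
G(6) = mex{1,1,0} = 2
G(7) = mex{2,0,1,0} = 3
G(8) = mex{3,1,0,1} = 2
G(9) = mex{2,2,1,0,0} = 3
G(10) = mex{3,3,0,1,1} = 2
G(11) = mex{2,2,1,0,0} = 3
G_B(11) = 3.
Combined Grundy value = 2 ⊕ 3 = 1.

1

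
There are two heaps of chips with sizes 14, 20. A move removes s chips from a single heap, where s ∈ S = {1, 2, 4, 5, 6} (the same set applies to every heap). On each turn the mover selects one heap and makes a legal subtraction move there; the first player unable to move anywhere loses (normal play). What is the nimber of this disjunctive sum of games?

All heaps use S = {1, 2, 4, 5, 6}:
n :  0  1  2  3  4  5  6  7  8  9 10 11 12 13 14 15 16 17 18 19 20
G :  0  1  2  0  1  2  3  4  5  3  0  1  2  0  1  2  3  4  5  3  0
Heap A: G(14) = 1.
Heap B: G(20) = 0.
Combined Grundy value = 1 ⊕ 0 = 1.

1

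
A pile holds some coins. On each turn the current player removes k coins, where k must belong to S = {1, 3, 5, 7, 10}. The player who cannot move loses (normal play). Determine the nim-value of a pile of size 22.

n :  0  1  2  3  4  5  6  7  8  9 10 11 12 13 14 15 16 17 18 19 20 21 22
G :  0  1  0  1  0  1  0  1  0  1  2  3  2  3  2  3  2  0  1  0  1  0  1

1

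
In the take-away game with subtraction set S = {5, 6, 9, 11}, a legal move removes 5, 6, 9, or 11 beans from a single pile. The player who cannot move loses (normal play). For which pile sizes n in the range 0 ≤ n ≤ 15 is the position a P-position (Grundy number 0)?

0, 1, 2, 3, 4

G(0) = 0
G(1) = mex{} = 0
G(2) = mex{} = 0
G(3) = mex{} = 0
G(4) = mex{} = 0
G(5) = mex{0} = 1
G(6) = mex{0,0} = 1
G(7) = mex{0,0} = 1
G(8) = mex{0,0} = 1
G(9) = mex{0,0,0} = 1
G(10) = mex{1,0,0} = 2
G(11) = mex{1,1,0,0} = 2
G(12) = mex{1,1,0,0} = 2
G(13) = mex{1,1,0,0} = 2
G(14) = mex{1,1,1,0} = 2
G(15) = mex{2,1,1,0} = 3
P-positions are exactly the n with G(n) = 0.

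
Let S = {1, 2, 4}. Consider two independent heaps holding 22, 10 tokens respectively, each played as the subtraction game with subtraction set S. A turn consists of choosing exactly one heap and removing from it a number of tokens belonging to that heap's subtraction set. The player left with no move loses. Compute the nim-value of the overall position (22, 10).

0

All heaps use S = {1, 2, 4}:
n :  0  1  2  3  4  5  6  7  8  9 10 11 12 13 14 15 16 17 18 19 20 21 22
G :  0  1  2  0  1  2  0  1  2  0  1  2  0  1  2  0  1  2  0  1  2  0  1
Heap A: G(22) = 1.
Heap B: G(10) = 1.
Combined Grundy value = 1 ⊕ 1 = 0.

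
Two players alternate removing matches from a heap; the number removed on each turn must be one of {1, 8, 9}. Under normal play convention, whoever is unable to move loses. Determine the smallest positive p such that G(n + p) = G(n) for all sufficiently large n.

G(0) = 0
G(1) = mex{0} = 1
G(2) = mex{1} = 0
G(3) = mex{0} = 1
G(4) = mex{1} = 0
G(5) = mex{0} = 1
G(6) = mex{1} = 0
G(7) = mex{0} = 1
G(8) = mex{1,0} = 2
G(9) = mex{2,1,0} = 3
G(10) = mex{3,0,1} = 2
G(11) = mex{2,1,0} = 3
G(12) = mex{3,0,1} = 2
G(13) = mex{2,1,0} = 3
G(14) = mex{3,0,1} = 2
G(15) = mex{2,1,0} = 3
G(16) = mex{3,2,1} = 0
G(17) = mex{0,3,2} = 1
G(18) = mex{1,2,3} = 0
G(19) = mex{0,3,2} = 1
G(20) = mex{1,2,3} = 0
G(21) = mex{0,3,2} = 1
G(22) = mex{1,2,3} = 0
G(23) = mex{0,3,2} = 1
G(24) = mex{1,0,3} = 2
G(25) = mex{2,1,0} = 3
G(26) = mex{3,0,1} = 2
G(27) = mex{2,1,0} = 3
G(28) = mex{3,0,1} = 2
G(29) = mex{2,1,0} = 3
G(30) = mex{3,0,1} = 2
G(31) = mex{2,1,0} = 3
G(32) = mex{3,2,1} = 0
G(33) = mex{0,3,2} = 1
G(n+16) = G(n) holds for n = 0,…,8 (a full window of length max(S) = 9), so the sequence is purely periodic with period 16.

16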